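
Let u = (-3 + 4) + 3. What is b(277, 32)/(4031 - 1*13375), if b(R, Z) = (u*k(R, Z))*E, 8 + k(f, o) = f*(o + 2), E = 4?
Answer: -4705/292 ≈ -16.113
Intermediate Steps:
k(f, o) = -8 + f*(2 + o) (k(f, o) = -8 + f*(o + 2) = -8 + f*(2 + o))
u = 4 (u = 1 + 3 = 4)
b(R, Z) = -128 + 32*R + 16*R*Z (b(R, Z) = (4*(-8 + 2*R + R*Z))*4 = (-32 + 8*R + 4*R*Z)*4 = -128 + 32*R + 16*R*Z)
b(277, 32)/(4031 - 1*13375) = (-128 + 32*277 + 16*277*32)/(4031 - 1*13375) = (-128 + 8864 + 141824)/(4031 - 13375) = 150560/(-9344) = 150560*(-1/9344) = -4705/292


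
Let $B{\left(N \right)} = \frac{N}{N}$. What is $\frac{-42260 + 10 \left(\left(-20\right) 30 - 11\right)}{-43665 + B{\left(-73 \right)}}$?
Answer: $\frac{24185}{21832} \approx 1.1078$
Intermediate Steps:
$B{\left(N \right)} = 1$
$\frac{-42260 + 10 \left(\left(-20\right) 30 - 11\right)}{-43665 + B{\left(-73 \right)}} = \frac{-42260 + 10 \left(\left(-20\right) 30 - 11\right)}{-43665 + 1} = \frac{-42260 + 10 \left(-600 - 11\right)}{-43664} = \left(-42260 + 10 \left(-611\right)\right) \left(- \frac{1}{43664}\right) = \left(-42260 - 6110\right) \left(- \frac{1}{43664}\right) = \left(-48370\right) \left(- \frac{1}{43664}\right) = \frac{24185}{21832}$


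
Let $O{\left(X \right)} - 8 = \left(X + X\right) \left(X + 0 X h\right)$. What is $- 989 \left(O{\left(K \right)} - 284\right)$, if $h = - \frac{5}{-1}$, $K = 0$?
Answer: $272964$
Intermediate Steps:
$h = 5$ ($h = \left(-5\right) \left(-1\right) = 5$)
$O{\left(X \right)} = 8 + 2 X^{2}$ ($O{\left(X \right)} = 8 + \left(X + X\right) \left(X + 0 X 5\right) = 8 + 2 X \left(X + 0 \cdot 5\right) = 8 + 2 X \left(X + 0\right) = 8 + 2 X X = 8 + 2 X^{2}$)
$- 989 \left(O{\left(K \right)} - 284\right) = - 989 \left(\left(8 + 2 \cdot 0^{2}\right) - 284\right) = - 989 \left(\left(8 + 2 \cdot 0\right) - 284\right) = - 989 \left(\left(8 + 0\right) - 284\right) = - 989 \left(8 - 284\right) = \left(-989\right) \left(-276\right) = 272964$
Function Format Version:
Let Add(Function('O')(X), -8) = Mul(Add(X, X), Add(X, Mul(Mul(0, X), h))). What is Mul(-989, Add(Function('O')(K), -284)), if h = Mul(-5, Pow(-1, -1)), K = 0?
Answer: 272964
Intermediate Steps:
h = 5 (h = Mul(-5, -1) = 5)
Function('O')(X) = Add(8, Mul(2, Pow(X, 2))) (Function('O')(X) = Add(8, Mul(Add(X, X), Add(X, Mul(Mul(0, X), 5)))) = Add(8, Mul(Mul(2, X), Add(X, Mul(0, 5)))) = Add(8, Mul(Mul(2, X), Add(X, 0))) = Add(8, Mul(Mul(2, X), X)) = Add(8, Mul(2, Pow(X, 2))))
Mul(-989, Add(Function('O')(K), -284)) = Mul(-989, Add(Add(8, Mul(2, Pow(0, 2))), -284)) = Mul(-989, Add(Add(8, Mul(2, 0)), -284)) = Mul(-989, Add(Add(8, 0), -284)) = Mul(-989, Add(8, -284)) = Mul(-989, -276) = 272964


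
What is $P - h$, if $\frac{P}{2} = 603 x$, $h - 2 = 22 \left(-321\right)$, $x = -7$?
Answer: $-1382$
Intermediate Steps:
$h = -7060$ ($h = 2 + 22 \left(-321\right) = 2 - 7062 = -7060$)
$P = -8442$ ($P = 2 \cdot 603 \left(-7\right) = 2 \left(-4221\right) = -8442$)
$P - h = -8442 - -7060 = -8442 + 7060 = -1382$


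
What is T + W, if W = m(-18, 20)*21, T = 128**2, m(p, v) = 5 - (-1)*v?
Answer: 16909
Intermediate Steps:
m(p, v) = 5 + v
T = 16384
W = 525 (W = (5 + 20)*21 = 25*21 = 525)
T + W = 16384 + 525 = 16909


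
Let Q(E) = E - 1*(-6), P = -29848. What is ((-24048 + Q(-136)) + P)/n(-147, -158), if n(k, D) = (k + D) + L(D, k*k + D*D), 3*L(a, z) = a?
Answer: 162078/1073 ≈ 151.05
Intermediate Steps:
Q(E) = 6 + E (Q(E) = E + 6 = 6 + E)
L(a, z) = a/3
n(k, D) = k + 4*D/3 (n(k, D) = (k + D) + D/3 = (D + k) + D/3 = k + 4*D/3)
((-24048 + Q(-136)) + P)/n(-147, -158) = ((-24048 + (6 - 136)) - 29848)/(-147 + (4/3)*(-158)) = ((-24048 - 130) - 29848)/(-147 - 632/3) = (-24178 - 29848)/(-1073/3) = -54026*(-3/1073) = 162078/1073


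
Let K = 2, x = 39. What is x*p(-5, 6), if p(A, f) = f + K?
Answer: 312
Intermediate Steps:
p(A, f) = 2 + f (p(A, f) = f + 2 = 2 + f)
x*p(-5, 6) = 39*(2 + 6) = 39*8 = 312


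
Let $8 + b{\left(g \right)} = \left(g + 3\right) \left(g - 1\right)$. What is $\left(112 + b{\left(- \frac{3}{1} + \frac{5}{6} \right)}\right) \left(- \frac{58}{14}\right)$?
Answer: $- \frac{105821}{252} \approx -419.92$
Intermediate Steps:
$b{\left(g \right)} = -8 + \left(-1 + g\right) \left(3 + g\right)$ ($b{\left(g \right)} = -8 + \left(g + 3\right) \left(g - 1\right) = -8 + \left(3 + g\right) \left(-1 + g\right) = -8 + \left(-1 + g\right) \left(3 + g\right)$)
$\left(112 + b{\left(- \frac{3}{1} + \frac{5}{6} \right)}\right) \left(- \frac{58}{14}\right) = \left(112 + \left(-11 + \left(- \frac{3}{1} + \frac{5}{6}\right)^{2} + 2 \left(- \frac{3}{1} + \frac{5}{6}\right)\right)\right) \left(- \frac{58}{14}\right) = \left(112 + \left(-11 + \left(\left(-3\right) 1 + 5 \cdot \frac{1}{6}\right)^{2} + 2 \left(\left(-3\right) 1 + 5 \cdot \frac{1}{6}\right)\right)\right) \left(\left(-58\right) \frac{1}{14}\right) = \left(112 + \left(-11 + \left(-3 + \frac{5}{6}\right)^{2} + 2 \left(-3 + \frac{5}{6}\right)\right)\right) \left(- \frac{29}{7}\right) = \left(112 + \left(-11 + \left(- \frac{13}{6}\right)^{2} + 2 \left(- \frac{13}{6}\right)\right)\right) \left(- \frac{29}{7}\right) = \left(112 - \frac{383}{36}\right) \left(- \frac{29}{7}\right) = \frac{3649}{36} \left(- \frac{29}{7}\right) = - \frac{105821}{252}$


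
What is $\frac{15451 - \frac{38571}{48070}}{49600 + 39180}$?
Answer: $\frac{32290913}{185550200} \approx 0.17403$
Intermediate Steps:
$\frac{15451 - \frac{38571}{48070}}{49600 + 39180} = \frac{15451 - \frac{1677}{2090}}{88780} = \left(15451 - \frac{1677}{2090}\right) \frac{1}{88780} = \frac{32290913}{2090} \cdot \frac{1}{88780} = \frac{32290913}{185550200}$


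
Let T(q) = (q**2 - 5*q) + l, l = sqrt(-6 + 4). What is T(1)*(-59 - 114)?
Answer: 692 - 173*I*sqrt(2) ≈ 692.0 - 244.66*I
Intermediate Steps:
l = I*sqrt(2) (l = sqrt(-2) = I*sqrt(2) ≈ 1.4142*I)
T(q) = q**2 - 5*q + I*sqrt(2) (T(q) = (q**2 - 5*q) + I*sqrt(2) = q**2 - 5*q + I*sqrt(2))
T(1)*(-59 - 114) = (1**2 - 5*1 + I*sqrt(2))*(-59 - 114) = (1 - 5 + I*sqrt(2))*(-173) = (-4 + I*sqrt(2))*(-173) = 692 - 173*I*sqrt(2)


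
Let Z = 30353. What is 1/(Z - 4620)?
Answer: 1/25733 ≈ 3.8861e-5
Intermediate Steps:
1/(Z - 4620) = 1/(30353 - 4620) = 1/25733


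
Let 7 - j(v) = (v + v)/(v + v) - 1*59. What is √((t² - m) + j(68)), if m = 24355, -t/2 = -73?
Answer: I*√2974 ≈ 54.534*I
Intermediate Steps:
t = 146 (t = -2*(-73) = 146)
j(v) = 65 (j(v) = 7 - ((v + v)/(v + v) - 1*59) = 7 - ((2*v)/((2*v)) - 59) = 7 - ((2*v)*(1/(2*v)) - 59) = 7 - (1 - 59) = 7 - 1*(-58) = 7 + 58 = 65)
√((t² - m) + j(68)) = √((146² - 1*24355) + 65) = √((21316 - 24355) + 65) = √(-3039 + 65) = √(-2974) = I*√2974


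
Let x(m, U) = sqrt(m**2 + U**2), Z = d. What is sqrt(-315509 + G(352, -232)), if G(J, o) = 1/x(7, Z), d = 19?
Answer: sqrt(-53037062900 + 410*sqrt(410))/410 ≈ 561.7*I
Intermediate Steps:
Z = 19
x(m, U) = sqrt(U**2 + m**2)
G(J, o) = sqrt(410)/410 (G(J, o) = 1/(sqrt(19**2 + 7**2)) = 1/(sqrt(361 + 49)) = 1/(sqrt(410)) = sqrt(410)/410)
sqrt(-315509 + G(352, -232)) = sqrt(-315509 + sqrt(410)/410)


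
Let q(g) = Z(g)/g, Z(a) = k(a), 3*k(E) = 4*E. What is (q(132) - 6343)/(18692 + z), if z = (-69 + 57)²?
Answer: -19025/56508 ≈ -0.33668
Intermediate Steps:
k(E) = 4*E/3 (k(E) = (4*E)/3 = 4*E/3)
Z(a) = 4*a/3
q(g) = 4/3 (q(g) = (4*g/3)/g = 4/3)
z = 144 (z = (-12)² = 144)
(q(132) - 6343)/(18692 + z) = (4/3 - 6343)/(18692 + 144) = -19025/3/18836 = -19025/3*1/18836 = -19025/56508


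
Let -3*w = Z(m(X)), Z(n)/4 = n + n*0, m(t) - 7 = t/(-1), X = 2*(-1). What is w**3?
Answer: -1728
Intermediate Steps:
X = -2
m(t) = 7 - t (m(t) = 7 + t/(-1) = 7 + t*(-1) = 7 - t)
Z(n) = 4*n (Z(n) = 4*(n + n*0) = 4*(n + 0) = 4*n)
w = -12 (w = -4*(7 - 1*(-2))/3 = -4*(7 + 2)/3 = -4*9/3 = -1/3*36 = -12)
w**3 = (-12)**3 = -1728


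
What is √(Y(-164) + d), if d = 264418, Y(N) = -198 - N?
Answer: 72*√51 ≈ 514.18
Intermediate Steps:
√(Y(-164) + d) = √((-198 - 1*(-164)) + 264418) = √((-198 + 164) + 264418) = √(-34 + 264418) = √264384 = 72*√51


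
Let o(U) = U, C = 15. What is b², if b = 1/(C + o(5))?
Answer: 1/400 ≈ 0.0025000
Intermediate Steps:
b = 1/20 (b = 1/(15 + 5) = 1/20 ≈ 0.050000)
b² = (1/20)² = 1/400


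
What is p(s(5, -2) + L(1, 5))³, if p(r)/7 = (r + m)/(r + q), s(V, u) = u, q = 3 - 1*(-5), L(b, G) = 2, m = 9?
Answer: 250047/512 ≈ 488.37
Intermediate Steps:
q = 8 (q = 3 + 5 = 8)
p(r) = 7*(9 + r)/(8 + r) (p(r) = 7*((r + 9)/(r + 8)) = 7*((9 + r)/(8 + r)) = 7*(9 + r)/(8 + r))
p(s(5, -2) + L(1, 5))³ = (7*(9 + (-2 + 2))/(8 + (-2 + 2)))³ = (7*(9 + 0)/(8 + 0))³ = (7*9/8)³ = (7*(⅛)*9)³ = (63/8)³ = 250047/512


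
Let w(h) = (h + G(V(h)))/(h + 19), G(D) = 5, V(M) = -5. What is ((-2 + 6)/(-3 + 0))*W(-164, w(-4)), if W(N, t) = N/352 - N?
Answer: -4797/22 ≈ -218.05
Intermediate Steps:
w(h) = (5 + h)/(19 + h) (w(h) = (h + 5)/(h + 19) = (5 + h)/(19 + h))
W(N, t) = -351*N/352 (W(N, t) = N*(1/352) - N = N/352 - N = -351*N/352)
((-2 + 6)/(-3 + 0))*W(-164, w(-4)) = ((-2 + 6)/(-3 + 0))*(-351/352*(-164)) = (4/(-3))*(14391/88) = (4*(-⅓))*(14391/88) = -4/3*14391/88 = -4797/22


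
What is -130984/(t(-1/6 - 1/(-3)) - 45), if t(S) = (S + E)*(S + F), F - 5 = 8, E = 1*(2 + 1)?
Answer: 673632/17 ≈ 39625.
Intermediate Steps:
E = 3 (E = 1*3 = 3)
F = 13 (F = 5 + 8 = 13)
t(S) = (3 + S)*(13 + S) (t(S) = (S + 3)*(S + 13) = (3 + S)*(13 + S))
-130984/(t(-1/6 - 1/(-3)) - 45) = -130984/((39 + (-1/6 - 1/(-3))² + 16*(-1/6 - 1/(-3))) - 45) = -130984/((39 + (-1*⅙ - 1*(-⅓))² + 16*(-1*⅙ - 1*(-⅓))) - 45) = -130984/((39 + (-⅙ + ⅓)² + 16*(-⅙ + ⅓)) - 45) = -130984/((39 + (⅙)² + 16*(⅙)) - 45) = -130984/((39 + 1/36 + 8/3) - 45) = -130984/(1501/36 - 45) = -130984/(-119/36) = -36/119*(-130984) = 673632/17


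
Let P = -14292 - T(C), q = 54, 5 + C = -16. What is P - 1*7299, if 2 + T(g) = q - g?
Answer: -21664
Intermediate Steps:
C = -21 (C = -5 - 16 = -21)
T(g) = 52 - g (T(g) = -2 + (54 - g) = 52 - g)
P = -14365 (P = -14292 - (52 - 1*(-21)) = -14292 - (52 + 21) = -14292 - 1*73 = -14292 - 73 = -14365)
P - 1*7299 = -14365 - 1*7299 = -14365 - 7299 = -21664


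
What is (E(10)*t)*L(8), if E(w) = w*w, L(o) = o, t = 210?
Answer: 168000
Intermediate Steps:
E(w) = w**2
(E(10)*t)*L(8) = (10**2*210)*8 = (100*210)*8 = 21000*8 = 168000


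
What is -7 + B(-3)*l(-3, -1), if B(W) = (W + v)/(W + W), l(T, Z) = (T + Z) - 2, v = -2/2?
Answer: -11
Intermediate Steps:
v = -1 (v = -2*½ = -1)
l(T, Z) = -2 + T + Z
B(W) = (-1 + W)/(2*W) (B(W) = (W - 1)/(W + W) = (-1 + W)/((2*W)) = (-1 + W)*(1/(2*W)) = (-1 + W)/(2*W))
-7 + B(-3)*l(-3, -1) = -7 + ((½)*(-1 - 3)/(-3))*(-2 - 3 - 1) = -7 + ((½)*(-⅓)*(-4))*(-6) = -7 + (⅔)*(-6) = -7 - 4 = -11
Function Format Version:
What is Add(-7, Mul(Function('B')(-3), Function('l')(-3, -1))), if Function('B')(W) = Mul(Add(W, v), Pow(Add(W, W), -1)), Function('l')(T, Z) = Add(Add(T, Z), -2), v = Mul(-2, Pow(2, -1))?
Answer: -11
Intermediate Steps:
v = -1 (v = Mul(-2, Rational(1, 2)) = -1)
Function('l')(T, Z) = Add(-2, T, Z)
Function('B')(W) = Mul(Rational(1, 2), Pow(W, -1), Add(-1, W)) (Function('B')(W) = Mul(Add(W, -1), Pow(Add(W, W), -1)) = Mul(Add(-1, W), Pow(Mul(2, W), -1)) = Mul(Add(-1, W), Mul(Rational(1, 2), Pow(W, -1))) = Mul(Rational(1, 2), Pow(W, -1), Add(-1, W)))
Add(-7, Mul(Function('B')(-3), Function('l')(-3, -1))) = Add(-7, Mul(Mul(Rational(1, 2), Pow(-3, -1), Add(-1, -3)), Add(-2, -3, -1))) = Add(-7, Mul(Mul(Rational(1, 2), Rational(-1, 3), -4), -6)) = Add(-7, Mul(Rational(2, 3), -6)) = Add(-7, -4) = -11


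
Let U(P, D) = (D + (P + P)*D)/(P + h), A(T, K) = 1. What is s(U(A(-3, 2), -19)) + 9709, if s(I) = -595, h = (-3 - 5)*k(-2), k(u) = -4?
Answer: 9114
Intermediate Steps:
h = 32 (h = (-3 - 5)*(-4) = -8*(-4) = 32)
U(P, D) = (D + 2*D*P)/(32 + P) (U(P, D) = (D + (P + P)*D)/(P + 32) = (D + (2*P)*D)/(32 + P) = (D + 2*D*P)/(32 + P))
s(U(A(-3, 2), -19)) + 9709 = -595 + 9709 = 9114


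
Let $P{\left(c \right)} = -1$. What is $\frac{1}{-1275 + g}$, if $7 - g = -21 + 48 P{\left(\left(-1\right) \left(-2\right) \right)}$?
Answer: $- \frac{1}{1199} \approx -0.00083403$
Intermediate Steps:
$g = 76$ ($g = 7 - \left(-21 + 48 \left(-1\right)\right) = 7 - \left(-21 - 48\right) = 7 - -69 = 7 + 69 = 76$)
$\frac{1}{-1275 + g} = \frac{1}{-1275 + 76} = \frac{1}{-1199} = - \frac{1}{1199}$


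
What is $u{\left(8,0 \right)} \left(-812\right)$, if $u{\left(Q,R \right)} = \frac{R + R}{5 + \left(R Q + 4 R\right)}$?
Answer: $0$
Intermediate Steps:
$u{\left(Q,R \right)} = \frac{2 R}{5 + 4 R + Q R}$ ($u{\left(Q,R \right)} = \frac{2 R}{5 + \left(Q R + 4 R\right)} = \frac{2 R}{5 + \left(4 R + Q R\right)} = \frac{2 R}{5 + 4 R + Q R}$)
$u{\left(8,0 \right)} \left(-812\right) = 2 \cdot 0 \frac{1}{5 + 4 \cdot 0 + 8 \cdot 0} \left(-812\right) = 2 \cdot 0 \frac{1}{5 + 0 + 0} \left(-812\right) = 2 \cdot 0 \cdot \frac{1}{5} \left(-812\right) = 0 \left(-812\right) = 0$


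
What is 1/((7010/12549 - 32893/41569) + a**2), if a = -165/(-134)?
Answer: 9366736285236/12022484716673 ≈ 0.77910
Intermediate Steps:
a = 165/134 (a = -165*(-1/134) = 165/134 ≈ 1.2313)
1/((7010/12549 - 32893/41569) + a**2) = 1/((7010/12549 - 32893/41569) + (165/134)**2) = 1/((7010*(1/12549) - 32893*1/41569) + 27225/17956) = 1/((7010/12549 - 32893/41569) + 27225/17956) = 1/(-121375567/521649381 + 27225/17956) = 1/(12022484716673/9366736285236) = 9366736285236/12022484716673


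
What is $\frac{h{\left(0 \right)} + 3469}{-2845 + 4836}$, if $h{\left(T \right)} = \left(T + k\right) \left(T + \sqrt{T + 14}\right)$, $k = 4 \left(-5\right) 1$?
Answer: $\frac{3469}{1991} - \frac{20 \sqrt{14}}{1991} \approx 1.7048$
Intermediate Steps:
$k = -20$ ($k = \left(-20\right) 1 = -20$)
$h{\left(T \right)} = \left(-20 + T\right) \left(T + \sqrt{14 + T}\right)$ ($h{\left(T \right)} = \left(T - 20\right) \left(T + \sqrt{T + 14}\right) = \left(-20 + T\right) \left(T + \sqrt{14 + T}\right)$)
$\frac{h{\left(0 \right)} + 3469}{-2845 + 4836} = \frac{\left(0^{2} - 0 - 20 \sqrt{14 + 0} + 0 \sqrt{14 + 0}\right) + 3469}{-2845 + 4836} = \frac{\left(0 + 0 - 20 \sqrt{14} + 0 \sqrt{14}\right) + 3469}{1991} = \left(\left(0 + 0 - 20 \sqrt{14} + 0\right) + 3469\right) \frac{1}{1991} = \left(- 20 \sqrt{14} + 3469\right) \frac{1}{1991} = \left(3469 - 20 \sqrt{14}\right) \frac{1}{1991} = \frac{3469}{1991} - \frac{20 \sqrt{14}}{1991}$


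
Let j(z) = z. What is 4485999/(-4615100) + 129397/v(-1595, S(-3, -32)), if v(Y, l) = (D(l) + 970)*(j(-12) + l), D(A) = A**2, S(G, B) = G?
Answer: -18944485429/1936364100 ≈ -9.7835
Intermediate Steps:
v(Y, l) = (-12 + l)*(970 + l**2) (v(Y, l) = (l**2 + 970)*(-12 + l) = (970 + l**2)*(-12 + l) = (-12 + l)*(970 + l**2))
4485999/(-4615100) + 129397/v(-1595, S(-3, -32)) = 4485999/(-4615100) + 129397/(-11640 + (-3)**3 - 12*(-3)**2 + 970*(-3)) = 4485999*(-1/4615100) + 129397/(-11640 - 27 - 12*9 - 2910) = -640857/659300 + 129397/(-11640 - 27 - 108 - 2910) = -640857/659300 + 129397/(-14685) = -640857/659300 + 129397*(-1/14685) = -640857/659300 - 129397/14685 = -18944485429/1936364100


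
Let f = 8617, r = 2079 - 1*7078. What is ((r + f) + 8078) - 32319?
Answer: -20623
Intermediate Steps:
r = -4999 (r = 2079 - 7078 = -4999)
((r + f) + 8078) - 32319 = ((-4999 + 8617) + 8078) - 32319 = (3618 + 8078) - 32319 = 11696 - 32319 = -20623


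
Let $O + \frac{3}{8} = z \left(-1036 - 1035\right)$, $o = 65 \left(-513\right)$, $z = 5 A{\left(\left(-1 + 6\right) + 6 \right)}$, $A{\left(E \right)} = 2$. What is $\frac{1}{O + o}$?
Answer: $- \frac{8}{432443} \approx -1.85 \cdot 10^{-5}$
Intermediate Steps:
$z = 10$ ($z = 5 \cdot 2 = 10$)
$o = -33345$
$O = - \frac{165683}{8}$ ($O = - \frac{3}{8} + 10 \left(-1036 - 1035\right) = - \frac{3}{8} + 10 \left(-2071\right) = - \frac{3}{8} - 20710 = - \frac{165683}{8} \approx -20710.0$)
$\frac{1}{O + o} = \frac{1}{- \frac{165683}{8} - 33345} = \frac{1}{- \frac{432443}{8}} = - \frac{8}{432443}$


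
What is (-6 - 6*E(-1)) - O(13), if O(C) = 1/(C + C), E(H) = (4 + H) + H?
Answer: -469/26 ≈ -18.038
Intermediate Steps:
E(H) = 4 + 2*H
O(C) = 1/(2*C)
(-6 - 6*E(-1)) - O(13) = (-6 - 6*(4 + 2*(-1))) - 1/(2*13) = (-6 - 6*(4 - 2)) - 1/(2*13) = (-6 - 6*2) - 1*1/26 = (-6 - 12) - 1/26 = -18 - 1/26 = -469/26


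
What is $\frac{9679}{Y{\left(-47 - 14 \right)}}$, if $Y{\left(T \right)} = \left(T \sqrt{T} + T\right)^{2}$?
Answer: $\frac{9679}{3721 \left(1 + i \sqrt{61}\right)^{2}} \approx -0.040601 - 0.01057 i$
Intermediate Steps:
$Y{\left(T \right)} = \left(T + T^{\frac{3}{2}}\right)^{2}$ ($Y{\left(T \right)} = \left(T^{\frac{3}{2}} + T\right)^{2} = \left(T + T^{\frac{3}{2}}\right)^{2}$)
$\frac{9679}{Y{\left(-47 - 14 \right)}} = \frac{9679}{\left(\left(-47 - 14\right) + \left(-47 - 14\right)^{\frac{3}{2}}\right)^{2}} = \frac{9679}{\left(-61 + \left(-61\right)^{\frac{3}{2}}\right)^{2}} = \frac{9679}{\left(-61 - 61 i \sqrt{61}\right)^{2}}$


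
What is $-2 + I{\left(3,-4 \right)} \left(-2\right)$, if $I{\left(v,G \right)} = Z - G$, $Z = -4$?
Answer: $-2$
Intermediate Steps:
$I{\left(v,G \right)} = -4 - G$
$-2 + I{\left(3,-4 \right)} \left(-2\right) = -2 + \left(-4 - -4\right) \left(-2\right) = -2 + \left(-4 + 4\right) \left(-2\right) = -2 + 0 \left(-2\right) = -2 + 0 = -2$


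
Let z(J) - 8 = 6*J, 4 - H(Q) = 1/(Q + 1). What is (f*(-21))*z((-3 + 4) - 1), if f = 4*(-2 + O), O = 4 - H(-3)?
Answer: 1680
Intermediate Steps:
H(Q) = 4 - 1/(1 + Q) (H(Q) = 4 - 1/(Q + 1) = 4 - 1/(1 + Q))
z(J) = 8 + 6*J
O = -½ (O = 4 - (3 + 4*(-3))/(1 - 3) = 4 - (3 - 12)/(-2) = 4 - (-1)*(-9)/2 = 4 - 1*9/2 = 4 - 9/2 = -½ ≈ -0.50000)
f = -10 (f = 4*(-2 - ½) = 4*(-5/2) = -10)
(f*(-21))*z((-3 + 4) - 1) = (-10*(-21))*(8 + 6*((-3 + 4) - 1)) = 210*(8 + 6*(1 - 1)) = 210*(8 + 6*0) = 210*(8 + 0) = 210*8 = 1680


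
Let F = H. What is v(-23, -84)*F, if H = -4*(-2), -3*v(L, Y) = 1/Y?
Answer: 2/63 ≈ 0.031746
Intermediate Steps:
v(L, Y) = -1/(3*Y)
H = 8
F = 8
v(-23, -84)*F = -1/3/(-84)*8 = -1/3*(-1/84)*8 = (1/252)*8 = 2/63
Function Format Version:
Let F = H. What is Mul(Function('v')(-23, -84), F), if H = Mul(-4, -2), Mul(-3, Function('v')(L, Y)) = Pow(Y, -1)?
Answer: Rational(2, 63) ≈ 0.031746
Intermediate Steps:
Function('v')(L, Y) = Mul(Rational(-1, 3), Pow(Y, -1))
H = 8
F = 8
Mul(Function('v')(-23, -84), F) = Mul(Mul(Rational(-1, 3), Pow(-84, -1)), 8) = Mul(Mul(Rational(-1, 3), Rational(-1, 84)), 8) = Mul(Rational(1, 252), 8) = Rational(2, 63)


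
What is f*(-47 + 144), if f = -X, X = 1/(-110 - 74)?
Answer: 97/184 ≈ 0.52717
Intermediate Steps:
X = -1/184 (X = 1/(-184) = -1/184 ≈ -0.0054348)
f = 1/184 (f = -1*(-1/184) = 1/184 ≈ 0.0054348)
f*(-47 + 144) = (-47 + 144)/184 = (1/184)*97 = 97/184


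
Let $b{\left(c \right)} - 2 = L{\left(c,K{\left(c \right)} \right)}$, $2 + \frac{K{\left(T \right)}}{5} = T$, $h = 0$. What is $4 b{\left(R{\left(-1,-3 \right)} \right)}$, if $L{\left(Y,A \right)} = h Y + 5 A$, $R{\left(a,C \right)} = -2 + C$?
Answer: $-692$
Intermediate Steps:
$K{\left(T \right)} = -10 + 5 T$
$L{\left(Y,A \right)} = 5 A$ ($L{\left(Y,A \right)} = 0 Y + 5 A = 0 + 5 A = 5 A$)
$b{\left(c \right)} = -48 + 25 c$ ($b{\left(c \right)} = 2 + 5 \left(-10 + 5 c\right) = 2 + \left(-50 + 25 c\right) = -48 + 25 c$)
$4 b{\left(R{\left(-1,-3 \right)} \right)} = 4 \left(-48 + 25 \left(-2 - 3\right)\right) = 4 \left(-48 + 25 \left(-5\right)\right) = 4 \left(-48 - 125\right) = 4 \left(-173\right) = -692$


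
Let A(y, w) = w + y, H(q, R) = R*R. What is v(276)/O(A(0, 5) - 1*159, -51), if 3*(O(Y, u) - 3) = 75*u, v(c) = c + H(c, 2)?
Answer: -35/159 ≈ -0.22013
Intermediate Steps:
H(q, R) = R**2
v(c) = 4 + c (v(c) = c + 2**2 = c + 4 = 4 + c)
O(Y, u) = 3 + 25*u (O(Y, u) = 3 + (75*u)/3 = 3 + 25*u)
v(276)/O(A(0, 5) - 1*159, -51) = (4 + 276)/(3 + 25*(-51)) = 280/(3 - 1275) = 280/(-1272) = 280*(-1/1272) = -35/159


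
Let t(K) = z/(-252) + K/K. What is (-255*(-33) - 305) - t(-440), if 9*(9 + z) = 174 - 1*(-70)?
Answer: 18391375/2268 ≈ 8109.1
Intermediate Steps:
z = 163/9 (z = -9 + (174 - 1*(-70))/9 = -9 + (174 + 70)/9 = -9 + (⅑)*244 = -9 + 244/9 = 163/9 ≈ 18.111)
t(K) = 2105/2268 (t(K) = (163/9)/(-252) + K/K = (163/9)*(-1/252) + 1 = -163/2268 + 1 = 2105/2268)
(-255*(-33) - 305) - t(-440) = (-255*(-33) - 305) - 1*2105/2268 = (8415 - 305) - 2105/2268 = 8110 - 2105/2268 = 18391375/2268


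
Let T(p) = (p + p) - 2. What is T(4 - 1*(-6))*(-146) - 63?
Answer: -2691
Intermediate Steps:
T(p) = -2 + 2*p (T(p) = 2*p - 2 = -2 + 2*p)
T(4 - 1*(-6))*(-146) - 63 = (-2 + 2*(4 - 1*(-6)))*(-146) - 63 = (-2 + 2*(4 + 6))*(-146) - 63 = (-2 + 2*10)*(-146) - 63 = (-2 + 20)*(-146) - 63 = 18*(-146) - 63 = -2628 - 63 = -2691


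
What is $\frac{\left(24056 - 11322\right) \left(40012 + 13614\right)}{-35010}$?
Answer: $- \frac{341436742}{17505} \approx -19505.0$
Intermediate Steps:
$\frac{\left(24056 - 11322\right) \left(40012 + 13614\right)}{-35010} = \left(24056 - 11322\right) 53626 \left(- \frac{1}{35010}\right) = 12734 \cdot 53626 \left(- \frac{1}{35010}\right) = 682873484 \left(- \frac{1}{35010}\right) = - \frac{341436742}{17505}$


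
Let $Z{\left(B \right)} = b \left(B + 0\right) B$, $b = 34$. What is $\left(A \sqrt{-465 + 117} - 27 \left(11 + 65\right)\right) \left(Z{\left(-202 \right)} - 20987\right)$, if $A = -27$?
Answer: $-2803748148 - 73782846 i \sqrt{87} \approx -2.8037 \cdot 10^{9} - 6.882 \cdot 10^{8} i$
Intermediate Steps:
$Z{\left(B \right)} = 34 B^{2}$ ($Z{\left(B \right)} = 34 \left(B + 0\right) B = 34 B B = 34 B^{2}$)
$\left(A \sqrt{-465 + 117} - 27 \left(11 + 65\right)\right) \left(Z{\left(-202 \right)} - 20987\right) = \left(- 27 \sqrt{-465 + 117} - 27 \left(11 + 65\right)\right) \left(34 \left(-202\right)^{2} - 20987\right) = \left(- 27 \sqrt{-348} - 2052\right) \left(34 \cdot 40804 - 20987\right) = \left(- 27 \cdot 2 i \sqrt{87} - 2052\right) \left(1387336 - 20987\right) = \left(- 54 i \sqrt{87} - 2052\right) 1366349 = \left(-2052 - 54 i \sqrt{87}\right) 1366349 = -2803748148 - 73782846 i \sqrt{87}$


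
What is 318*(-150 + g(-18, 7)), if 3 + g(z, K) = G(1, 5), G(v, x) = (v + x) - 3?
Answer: -47700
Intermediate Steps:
G(v, x) = -3 + v + x
g(z, K) = 0 (g(z, K) = -3 + (-3 + 1 + 5) = -3 + 3 = 0)
318*(-150 + g(-18, 7)) = 318*(-150 + 0) = 318*(-150) = -47700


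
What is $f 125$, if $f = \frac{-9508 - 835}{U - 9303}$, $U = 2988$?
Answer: $\frac{258575}{1263} \approx 204.73$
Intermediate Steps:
$f = \frac{10343}{6315}$ ($f = \frac{-9508 - 835}{2988 - 9303} = - \frac{10343}{-6315} = \left(-10343\right) \left(- \frac{1}{6315}\right) = \frac{10343}{6315} \approx 1.6378$)
$f 125 = \frac{10343}{6315} \cdot 125 = \frac{258575}{1263}$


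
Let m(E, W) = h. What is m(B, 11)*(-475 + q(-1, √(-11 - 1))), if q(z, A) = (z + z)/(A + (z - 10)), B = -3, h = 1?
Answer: -63153/133 + 4*I*√3/133 ≈ -474.83 + 0.052092*I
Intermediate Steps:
q(z, A) = 2*z/(-10 + A + z) (q(z, A) = (2*z)/(A + (-10 + z)) = (2*z)/(-10 + A + z) = 2*z/(-10 + A + z))
m(E, W) = 1
m(B, 11)*(-475 + q(-1, √(-11 - 1))) = 1*(-475 + 2*(-1)/(-10 + √(-11 - 1) - 1)) = 1*(-475 + 2*(-1)/(-10 + √(-12) - 1)) = 1*(-475 + 2*(-1)/(-10 + 2*I*√3 - 1)) = 1*(-475 + 2*(-1)/(-11 + 2*I*√3)) = 1*(-475 - 2/(-11 + 2*I*√3)) = -475 - 2/(-11 + 2*I*√3)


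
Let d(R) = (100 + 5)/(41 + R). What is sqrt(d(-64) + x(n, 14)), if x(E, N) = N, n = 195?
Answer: sqrt(4991)/23 ≈ 3.0716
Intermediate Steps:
d(R) = 105/(41 + R)
sqrt(d(-64) + x(n, 14)) = sqrt(105/(41 - 64) + 14) = sqrt(105/(-23) + 14) = sqrt(105*(-1/23) + 14) = sqrt(-105/23 + 14) = sqrt(217/23) = sqrt(4991)/23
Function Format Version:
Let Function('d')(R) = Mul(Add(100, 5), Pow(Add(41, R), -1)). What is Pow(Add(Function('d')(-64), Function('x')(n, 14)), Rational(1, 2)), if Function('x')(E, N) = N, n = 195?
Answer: Mul(Rational(1, 23), Pow(4991, Rational(1, 2))) ≈ 3.0716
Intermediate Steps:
Function('d')(R) = Mul(105, Pow(Add(41, R), -1))
Pow(Add(Function('d')(-64), Function('x')(n, 14)), Rational(1, 2)) = Pow(Add(Mul(105, Pow(Add(41, -64), -1)), 14), Rational(1, 2)) = Pow(Add(Mul(105, Pow(-23, -1)), 14), Rational(1, 2)) = Pow(Add(Mul(105, Rational(-1, 23)), 14), Rational(1, 2)) = Pow(Add(Rational(-105, 23), 14), Rational(1, 2)) = Pow(Rational(217, 23), Rational(1, 2)) = Mul(Rational(1, 23), Pow(4991, Rational(1, 2)))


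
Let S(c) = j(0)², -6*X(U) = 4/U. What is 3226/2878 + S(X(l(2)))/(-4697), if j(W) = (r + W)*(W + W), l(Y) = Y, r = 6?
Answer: 1613/1439 ≈ 1.1209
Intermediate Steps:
j(W) = 2*W*(6 + W) (j(W) = (6 + W)*(W + W) = (6 + W)*(2*W) = 2*W*(6 + W))
X(U) = -2/(3*U)
S(c) = 0 (S(c) = (2*0*(6 + 0))² = (2*0*6)² = 0² = 0)
3226/2878 + S(X(l(2)))/(-4697) = 3226/2878 + 0/(-4697) = 3226*(1/2878) + 0*(-1/4697) = 1613/1439 + 0 = 1613/1439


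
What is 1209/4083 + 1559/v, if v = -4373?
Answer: -359480/5951653 ≈ -0.060400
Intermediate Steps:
1209/4083 + 1559/v = 1209/4083 + 1559/(-4373) = 1209*(1/4083) + 1559*(-1/4373) = 403/1361 - 1559/4373 = -359480/5951653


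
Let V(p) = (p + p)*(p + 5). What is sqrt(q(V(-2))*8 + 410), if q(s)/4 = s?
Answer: sqrt(26) ≈ 5.0990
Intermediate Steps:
V(p) = 2*p*(5 + p) (V(p) = (2*p)*(5 + p) = 2*p*(5 + p))
q(s) = 4*s
sqrt(q(V(-2))*8 + 410) = sqrt((4*(2*(-2)*(5 - 2)))*8 + 410) = sqrt((4*(2*(-2)*3))*8 + 410) = sqrt((4*(-12))*8 + 410) = sqrt(-48*8 + 410) = sqrt(-384 + 410) = sqrt(26)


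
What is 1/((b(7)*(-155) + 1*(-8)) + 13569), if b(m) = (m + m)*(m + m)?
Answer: -1/16819 ≈ -5.9457e-5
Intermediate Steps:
b(m) = 4*m² (b(m) = (2*m)*(2*m) = 4*m²)
1/((b(7)*(-155) + 1*(-8)) + 13569) = 1/(((4*7²)*(-155) + 1*(-8)) + 13569) = 1/(((4*49)*(-155) - 8) + 13569) = 1/((196*(-155) - 8) + 13569) = 1/((-30380 - 8) + 13569) = 1/(-30388 + 13569) = 1/(-16819) = -1/16819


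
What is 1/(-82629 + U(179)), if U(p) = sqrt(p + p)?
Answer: -82629/6827551283 - sqrt(358)/6827551283 ≈ -1.2105e-5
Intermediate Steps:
U(p) = sqrt(2)*sqrt(p) (U(p) = sqrt(2*p) = sqrt(2)*sqrt(p))
1/(-82629 + U(179)) = 1/(-82629 + sqrt(2)*sqrt(179)) = 1/(-82629 + sqrt(358))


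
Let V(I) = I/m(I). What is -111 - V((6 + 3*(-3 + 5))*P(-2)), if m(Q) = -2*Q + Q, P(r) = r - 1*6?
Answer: -110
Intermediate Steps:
P(r) = -6 + r (P(r) = r - 6 = -6 + r)
m(Q) = -Q
V(I) = -1 (V(I) = I/((-I)) = I*(-1/I) = -1)
-111 - V((6 + 3*(-3 + 5))*P(-2)) = -111 - 1*(-1) = -111 + 1 = -110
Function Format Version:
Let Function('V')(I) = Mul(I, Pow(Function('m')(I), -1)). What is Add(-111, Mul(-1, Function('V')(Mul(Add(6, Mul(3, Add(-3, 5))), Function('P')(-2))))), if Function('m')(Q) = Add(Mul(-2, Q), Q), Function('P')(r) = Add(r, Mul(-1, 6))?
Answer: -110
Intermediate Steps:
Function('P')(r) = Add(-6, r) (Function('P')(r) = Add(r, -6) = Add(-6, r))
Function('m')(Q) = Mul(-1, Q)
Function('V')(I) = -1 (Function('V')(I) = Mul(I, Pow(Mul(-1, I), -1)) = Mul(I, Mul(-1, Pow(I, -1))) = -1)
Add(-111, Mul(-1, Function('V')(Mul(Add(6, Mul(3, Add(-3, 5))), Function('P')(-2))))) = Add(-111, Mul(-1, -1)) = Add(-111, 1) = -110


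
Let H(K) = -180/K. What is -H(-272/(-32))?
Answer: 360/17 ≈ 21.176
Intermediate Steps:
-H(-272/(-32)) = -(-180)/((-272/(-32))) = -(-180)/((-272*(-1/32))) = -(-180)/17/2 = -(-180)*2/17 = -1*(-360/17) = 360/17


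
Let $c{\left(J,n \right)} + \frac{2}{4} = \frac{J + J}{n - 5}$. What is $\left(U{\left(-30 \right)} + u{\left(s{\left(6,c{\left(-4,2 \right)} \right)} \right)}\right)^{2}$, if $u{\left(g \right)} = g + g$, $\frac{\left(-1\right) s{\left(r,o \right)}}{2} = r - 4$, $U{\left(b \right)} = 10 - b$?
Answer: $1024$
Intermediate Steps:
$c{\left(J,n \right)} = - \frac{1}{2} + \frac{2 J}{-5 + n}$ ($c{\left(J,n \right)} = - \frac{1}{2} + \frac{J + J}{n - 5} = - \frac{1}{2} + \frac{2 J}{-5 + n}$)
$s{\left(r,o \right)} = 8 - 2 r$ ($s{\left(r,o \right)} = - 2 \left(r - 4\right) = - 2 \left(-4 + r\right) = 8 - 2 r$)
$u{\left(g \right)} = 2 g$
$\left(U{\left(-30 \right)} + u{\left(s{\left(6,c{\left(-4,2 \right)} \right)} \right)}\right)^{2} = \left(\left(10 - -30\right) + 2 \left(8 - 12\right)\right)^{2} = \left(\left(10 + 30\right) + 2 \left(8 - 12\right)\right)^{2} = \left(40 + 2 \left(-4\right)\right)^{2} = \left(40 - 8\right)^{2} = 32^{2} = 1024$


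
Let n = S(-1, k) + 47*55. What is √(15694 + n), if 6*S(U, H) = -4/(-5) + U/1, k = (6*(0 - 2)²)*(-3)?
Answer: √16451070/30 ≈ 135.20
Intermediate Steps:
k = -72 (k = (6*(-2)²)*(-3) = (6*4)*(-3) = 24*(-3) = -72)
S(U, H) = 2/15 + U/6 (S(U, H) = (-4/(-5) + U/1)/6 = (-4*(-⅕) + U*1)/6 = (⅘ + U)/6 = 2/15 + U/6)
n = 77549/30 (n = (2/15 + (⅙)*(-1)) + 47*55 = (2/15 - ⅙) + 2585 = -1/30 + 2585 = 77549/30 ≈ 2585.0)
√(15694 + n) = √(15694 + 77549/30) = √(548369/30) = √16451070/30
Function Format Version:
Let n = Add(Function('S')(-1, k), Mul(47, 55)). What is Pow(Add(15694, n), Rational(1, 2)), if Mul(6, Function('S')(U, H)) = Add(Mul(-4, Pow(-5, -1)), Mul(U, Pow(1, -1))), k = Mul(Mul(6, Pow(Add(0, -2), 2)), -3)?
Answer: Mul(Rational(1, 30), Pow(16451070, Rational(1, 2))) ≈ 135.20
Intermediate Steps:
k = -72 (k = Mul(Mul(6, Pow(-2, 2)), -3) = Mul(Mul(6, 4), -3) = Mul(24, -3) = -72)
Function('S')(U, H) = Add(Rational(2, 15), Mul(Rational(1, 6), U)) (Function('S')(U, H) = Mul(Rational(1, 6), Add(Mul(-4, Pow(-5, -1)), Mul(U, Pow(1, -1)))) = Mul(Rational(1, 6), Add(Mul(-4, Rational(-1, 5)), Mul(U, 1))) = Mul(Rational(1, 6), Add(Rational(4, 5), U)) = Add(Rational(2, 15), Mul(Rational(1, 6), U)))
n = Rational(77549, 30) (n = Add(Add(Rational(2, 15), Mul(Rational(1, 6), -1)), Mul(47, 55)) = Add(Add(Rational(2, 15), Rational(-1, 6)), 2585) = Add(Rational(-1, 30), 2585) = Rational(77549, 30) ≈ 2585.0)
Pow(Add(15694, n), Rational(1, 2)) = Pow(Add(15694, Rational(77549, 30)), Rational(1, 2)) = Pow(Rational(548369, 30), Rational(1, 2)) = Mul(Rational(1, 30), Pow(16451070, Rational(1, 2)))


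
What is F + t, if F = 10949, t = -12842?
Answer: -1893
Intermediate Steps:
F + t = 10949 - 12842 = -1893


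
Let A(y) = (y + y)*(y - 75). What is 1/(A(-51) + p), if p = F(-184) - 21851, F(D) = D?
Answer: -1/9183 ≈ -0.00010890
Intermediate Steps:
A(y) = 2*y*(-75 + y) (A(y) = (2*y)*(-75 + y) = 2*y*(-75 + y))
p = -22035 (p = -184 - 21851 = -22035)
1/(A(-51) + p) = 1/(2*(-51)*(-75 - 51) - 22035) = 1/(2*(-51)*(-126) - 22035) = 1/(12852 - 22035) = 1/(-9183) = -1/9183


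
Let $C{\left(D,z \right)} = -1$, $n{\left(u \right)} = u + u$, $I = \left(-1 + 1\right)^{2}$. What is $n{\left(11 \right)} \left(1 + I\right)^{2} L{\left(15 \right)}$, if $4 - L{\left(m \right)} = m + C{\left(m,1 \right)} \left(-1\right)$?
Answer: $-264$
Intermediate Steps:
$I = 0$ ($I = 0^{2} = 0$)
$n{\left(u \right)} = 2 u$
$L{\left(m \right)} = 3 - m$ ($L{\left(m \right)} = 4 - \left(m - -1\right) = 4 - \left(m + 1\right) = 4 - \left(1 + m\right) = 3 - m$)
$n{\left(11 \right)} \left(1 + I\right)^{2} L{\left(15 \right)} = 2 \cdot 11 \left(1 + 0\right)^{2} \left(3 - 15\right) = 22 \cdot 1^{2} \left(3 - 15\right) = 22 \cdot 1 \left(-12\right) = 22 \left(-12\right) = -264$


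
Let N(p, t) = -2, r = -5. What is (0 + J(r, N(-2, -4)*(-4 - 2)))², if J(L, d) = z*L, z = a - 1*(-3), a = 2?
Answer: 625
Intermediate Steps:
z = 5 (z = 2 - 1*(-3) = 2 + 3 = 5)
J(L, d) = 5*L
(0 + J(r, N(-2, -4)*(-4 - 2)))² = (0 + 5*(-5))² = (0 - 25)² = (-25)² = 625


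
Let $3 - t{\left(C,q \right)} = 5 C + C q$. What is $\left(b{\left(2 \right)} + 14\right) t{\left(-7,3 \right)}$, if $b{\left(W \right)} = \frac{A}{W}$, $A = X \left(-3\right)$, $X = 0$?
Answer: $826$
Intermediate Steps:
$t{\left(C,q \right)} = 3 - 5 C - C q$ ($t{\left(C,q \right)} = 3 - \left(5 C + C q\right) = 3 - 5 C - C q$)
$A = 0$ ($A = 0 \left(-3\right) = 0$)
$b{\left(W \right)} = 0$ ($b{\left(W \right)} = \frac{0}{W} = 0$)
$\left(b{\left(2 \right)} + 14\right) t{\left(-7,3 \right)} = \left(0 + 14\right) \left(3 - -35 - \left(-7\right) 3\right) = 14 \left(3 + 35 + 21\right) = 14 \cdot 59 = 826$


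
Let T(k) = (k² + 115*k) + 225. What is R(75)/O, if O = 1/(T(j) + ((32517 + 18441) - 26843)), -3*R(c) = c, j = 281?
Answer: -3390400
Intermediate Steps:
T(k) = 225 + k² + 115*k
R(c) = -c/3
O = 1/135616 (O = 1/((225 + 281² + 115*281) + ((32517 + 18441) - 26843)) = 1/((225 + 78961 + 32315) + (50958 - 26843)) = 1/(111501 + 24115) = 1/135616 ≈ 7.3738e-6)
R(75)/O = (-⅓*75)/(1/135616) = -25*135616 = -3390400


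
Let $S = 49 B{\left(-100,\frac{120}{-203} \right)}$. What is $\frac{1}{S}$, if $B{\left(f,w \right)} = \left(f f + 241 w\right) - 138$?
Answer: $\frac{29}{13811462} \approx 2.0997 \cdot 10^{-6}$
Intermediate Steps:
$B{\left(f,w \right)} = -138 + f^{2} + 241 w$ ($B{\left(f,w \right)} = \left(f^{2} + 241 w\right) - 138 = -138 + f^{2} + 241 w$)
$S = \frac{13811462}{29}$ ($S = 49 \left(-138 + \left(-100\right)^{2} + 241 \frac{120}{-203}\right) = 49 \left(-138 + 10000 + 241 \cdot 120 \left(- \frac{1}{203}\right)\right) = 49 \left(-138 + 10000 + 241 \left(- \frac{120}{203}\right)\right) = 49 \left(-138 + 10000 - \frac{28920}{203}\right) = 49 \cdot \frac{1973066}{203} = \frac{13811462}{29} \approx 4.7626 \cdot 10^{5}$)
$\frac{1}{S} = \frac{1}{\frac{13811462}{29}} = \frac{29}{13811462}$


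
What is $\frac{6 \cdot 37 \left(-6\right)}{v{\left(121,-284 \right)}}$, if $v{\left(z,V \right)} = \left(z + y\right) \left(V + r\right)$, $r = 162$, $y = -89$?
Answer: $\frac{333}{976} \approx 0.34119$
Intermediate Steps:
$v{\left(z,V \right)} = \left(-89 + z\right) \left(162 + V\right)$ ($v{\left(z,V \right)} = \left(z - 89\right) \left(V + 162\right) = \left(-89 + z\right) \left(162 + V\right)$)
$\frac{6 \cdot 37 \left(-6\right)}{v{\left(121,-284 \right)}} = \frac{6 \cdot 37 \left(-6\right)}{-14418 - -25276 + 162 \cdot 121 - 34364} = \frac{222 \left(-6\right)}{-14418 + 25276 + 19602 - 34364} = - \frac{1332}{-3904} = \left(-1332\right) \left(- \frac{1}{3904}\right) = \frac{333}{976}$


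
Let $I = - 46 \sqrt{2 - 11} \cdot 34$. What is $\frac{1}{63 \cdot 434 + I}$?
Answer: $\frac{1519}{42755546} + \frac{391 i}{64133319} \approx 3.5528 \cdot 10^{-5} + 6.0967 \cdot 10^{-6} i$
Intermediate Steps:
$I = - 4692 i$ ($I = - 46 \sqrt{-9} \cdot 34 = - 46 \cdot 3 i 34 = - 138 i 34 = - 4692 i \approx - 4692.0 i$)
$\frac{1}{63 \cdot 434 + I} = \frac{1}{63 \cdot 434 - 4692 i} = \frac{1}{27342 - 4692 i} = \frac{27342 + 4692 i}{769599828}$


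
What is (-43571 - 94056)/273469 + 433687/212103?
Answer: 12772692946/8286227901 ≈ 1.5414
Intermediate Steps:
(-43571 - 94056)/273469 + 433687/212103 = -137627*1/273469 + 433687*(1/212103) = -19661/39067 + 433687/212103 = 12772692946/8286227901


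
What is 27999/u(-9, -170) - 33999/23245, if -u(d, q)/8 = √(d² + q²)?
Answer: -33999/23245 - 27999*√28981/231848 ≈ -22.021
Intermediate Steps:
u(d, q) = -8*√(d² + q²)
27999/u(-9, -170) - 33999/23245 = 27999/((-8*√((-9)² + (-170)²))) - 33999/23245 = 27999/((-8*√(81 + 28900))) - 33999*1/23245 = 27999/((-8*√28981)) - 33999/23245 = 27999*(-√28981/231848) - 33999/23245 = -27999*√28981/231848 - 33999/23245 = -33999/23245 - 27999*√28981/231848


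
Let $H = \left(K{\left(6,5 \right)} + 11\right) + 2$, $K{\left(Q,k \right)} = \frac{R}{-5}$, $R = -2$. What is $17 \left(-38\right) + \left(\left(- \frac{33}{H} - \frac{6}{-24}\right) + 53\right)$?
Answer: $- \frac{159517}{268} \approx -595.21$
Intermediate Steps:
$K{\left(Q,k \right)} = \frac{2}{5}$ ($K{\left(Q,k \right)} = - \frac{2}{-5} = \left(-2\right) \left(- \frac{1}{5}\right) = \frac{2}{5}$)
$H = \frac{67}{5}$ ($H = \left(\frac{2}{5} + 11\right) + 2 = \frac{57}{5} + 2 = \frac{67}{5} \approx 13.4$)
$17 \left(-38\right) + \left(\left(- \frac{33}{H} - \frac{6}{-24}\right) + 53\right) = 17 \left(-38\right) + \left(\left(- \frac{33}{\frac{67}{5}} - \frac{6}{-24}\right) + 53\right) = -646 + \left(\left(\left(-33\right) \frac{5}{67} - - \frac{1}{4}\right) + 53\right) = -646 + \left(\left(- \frac{165}{67} + \frac{1}{4}\right) + 53\right) = -646 + \left(- \frac{593}{268} + 53\right) = -646 + \frac{13611}{268} = - \frac{159517}{268}$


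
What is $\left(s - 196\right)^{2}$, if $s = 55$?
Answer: $19881$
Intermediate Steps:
$\left(s - 196\right)^{2} = \left(55 - 196\right)^{2} = \left(-141\right)^{2} = 19881$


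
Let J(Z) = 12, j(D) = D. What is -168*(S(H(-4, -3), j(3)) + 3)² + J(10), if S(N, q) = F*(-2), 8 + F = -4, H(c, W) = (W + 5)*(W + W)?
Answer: -122460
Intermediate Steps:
H(c, W) = 2*W*(5 + W) (H(c, W) = (5 + W)*(2*W) = 2*W*(5 + W))
F = -12 (F = -8 - 4 = -12)
S(N, q) = 24 (S(N, q) = -12*(-2) = 24)
-168*(S(H(-4, -3), j(3)) + 3)² + J(10) = -168*(24 + 3)² + 12 = -168*27² + 12 = -168*729 + 12 = -122472 + 12 = -122460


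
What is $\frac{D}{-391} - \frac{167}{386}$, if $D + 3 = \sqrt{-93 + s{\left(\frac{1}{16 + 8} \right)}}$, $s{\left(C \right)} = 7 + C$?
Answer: $- \frac{64139}{150926} - \frac{i \sqrt{12378}}{4692} \approx -0.42497 - 0.023712 i$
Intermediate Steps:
$D = -3 + \frac{i \sqrt{12378}}{12}$ ($D = -3 + \sqrt{-93 + \left(7 + \frac{1}{16 + 8}\right)} = -3 + \sqrt{-93 + \left(7 + \frac{1}{24}\right)} = -3 + \sqrt{-93 + \frac{169}{24}} = -3 + \sqrt{- \frac{2063}{24}} = -3 + \frac{i \sqrt{12378}}{12} \approx -3.0 + 9.2714 i$)
$\frac{D}{-391} - \frac{167}{386} = \frac{-3 + \frac{i \sqrt{12378}}{12}}{-391} - \frac{167}{386} = \left(-3 + \frac{i \sqrt{12378}}{12}\right) \left(- \frac{1}{391}\right) - \frac{167}{386} = \left(\frac{3}{391} - \frac{i \sqrt{12378}}{4692}\right) - \frac{167}{386} = - \frac{64139}{150926} - \frac{i \sqrt{12378}}{4692}$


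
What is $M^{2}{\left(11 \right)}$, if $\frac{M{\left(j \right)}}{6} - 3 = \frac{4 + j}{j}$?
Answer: $\frac{82944}{121} \approx 685.49$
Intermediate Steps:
$M{\left(j \right)} = 18 + \frac{6 \left(4 + j\right)}{j}$ ($M{\left(j \right)} = 18 + 6 \frac{4 + j}{j} = 18 + \frac{6 \left(4 + j\right)}{j}$)
$M^{2}{\left(11 \right)} = \left(24 + \frac{24}{11}\right)^{2} = \left(\frac{288}{11}\right)^{2} = \frac{82944}{121}$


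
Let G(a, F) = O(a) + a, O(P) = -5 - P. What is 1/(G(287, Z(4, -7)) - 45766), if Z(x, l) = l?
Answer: -1/45771 ≈ -2.1848e-5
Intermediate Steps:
G(a, F) = -5 (G(a, F) = (-5 - a) + a = -5)
1/(G(287, Z(4, -7)) - 45766) = 1/(-5 - 45766) = 1/(-45771) = -1/45771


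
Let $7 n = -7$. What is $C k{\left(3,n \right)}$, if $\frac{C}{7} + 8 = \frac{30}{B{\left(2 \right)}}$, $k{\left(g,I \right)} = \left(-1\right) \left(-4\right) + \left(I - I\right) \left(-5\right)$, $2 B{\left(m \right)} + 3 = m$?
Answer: $-1904$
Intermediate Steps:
$n = -1$ ($n = \frac{1}{7} \left(-7\right) = -1$)
$B{\left(m \right)} = - \frac{3}{2} + \frac{m}{2}$
$k{\left(g,I \right)} = 4$ ($k{\left(g,I \right)} = 4 + 0 \left(-5\right) = 4 + 0 = 4$)
$C = -476$ ($C = -56 + 7 \frac{30}{- \frac{3}{2} + \frac{1}{2} \cdot 2} = -56 + 7 \frac{30}{- \frac{3}{2} + 1} = -56 + 7 \frac{30}{- \frac{1}{2}} = -56 + 7 \cdot 30 \left(-2\right) = -56 + 7 \left(-60\right) = -56 - 420 = -476$)
$C k{\left(3,n \right)} = \left(-476\right) 4 = -1904$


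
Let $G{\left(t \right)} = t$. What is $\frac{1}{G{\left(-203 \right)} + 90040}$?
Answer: $\frac{1}{89837} \approx 1.1131 \cdot 10^{-5}$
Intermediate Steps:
$\frac{1}{G{\left(-203 \right)} + 90040} = \frac{1}{-203 + 90040} = \frac{1}{89837}$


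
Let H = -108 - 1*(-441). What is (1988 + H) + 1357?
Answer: 3678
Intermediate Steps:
H = 333 (H = -108 + 441 = 333)
(1988 + H) + 1357 = (1988 + 333) + 1357 = 2321 + 1357 = 3678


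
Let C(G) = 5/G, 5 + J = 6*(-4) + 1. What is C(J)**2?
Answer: 25/784 ≈ 0.031888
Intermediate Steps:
J = -28 (J = -5 + (6*(-4) + 1) = -5 + (-24 + 1) = -5 - 23 = -28)
C(J)**2 = (5/(-28))**2 = (5*(-1/28))**2 = (-5/28)**2 = 25/784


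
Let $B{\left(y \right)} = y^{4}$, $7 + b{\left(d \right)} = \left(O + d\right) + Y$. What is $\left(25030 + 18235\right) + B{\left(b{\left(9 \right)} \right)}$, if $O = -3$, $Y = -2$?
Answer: $43346$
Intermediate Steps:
$b{\left(d \right)} = -12 + d$ ($b{\left(d \right)} = -7 + \left(\left(-3 + d\right) - 2\right) = -7 + \left(-5 + d\right) = -12 + d$)
$\left(25030 + 18235\right) + B{\left(b{\left(9 \right)} \right)} = \left(25030 + 18235\right) + \left(-12 + 9\right)^{4} = 43265 + \left(-3\right)^{4} = 43265 + 81 = 43346$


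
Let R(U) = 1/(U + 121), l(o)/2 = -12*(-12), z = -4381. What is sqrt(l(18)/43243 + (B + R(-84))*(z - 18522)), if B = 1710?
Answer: I*sqrt(73236398452411717)/43243 ≈ 6258.2*I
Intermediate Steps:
l(o) = 288 (l(o) = 2*(-12*(-12)) = 2*144 = 288)
R(U) = 1/(121 + U)
sqrt(l(18)/43243 + (B + R(-84))*(z - 18522)) = sqrt(288/43243 + (1710 + 1/(121 - 84))*(-4381 - 18522)) = sqrt(288*(1/43243) + (1710 + 1/37)*(-22903)) = sqrt(288/43243 + (1710 + 1/37)*(-22903)) = sqrt(288/43243 + (63271/37)*(-22903)) = sqrt(288/43243 - 39164749) = sqrt(-1693601240719/43243) = I*sqrt(73236398452411717)/43243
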